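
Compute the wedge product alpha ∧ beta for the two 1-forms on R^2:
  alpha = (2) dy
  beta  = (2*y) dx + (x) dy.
alpha ∧ beta = (-4*y) dx ∧ dy

Distribute the wedge, using dx_i ∧ dx_j = -dx_j ∧ dx_i and dx_i ∧ dx_i = 0. For each pair (i, j) with i < j, the coefficient of dx_i ∧ dx_j in alpha ∧ beta is (alpha_i * beta_j - alpha_j * beta_i). Collecting: alpha ∧ beta = (-4*y) dx ∧ dy.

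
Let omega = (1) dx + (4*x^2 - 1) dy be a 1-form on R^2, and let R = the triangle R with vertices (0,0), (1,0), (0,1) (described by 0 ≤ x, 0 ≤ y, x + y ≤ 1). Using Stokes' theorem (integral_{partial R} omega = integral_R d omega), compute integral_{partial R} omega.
integral_(partial R) omega = 4/3

Stokes: integral_partial_R omega = integral_R d omega with d omega = (∂Q/∂x - ∂P/∂y) dx ∧ dy.
  ∂Q/∂x = 8*x
  ∂P/∂y = 0
  integrand = ∂Q/∂x - ∂P/∂y = 8*x.
Integrating over R: integral_0^1 integral_0^{1-x} (8*x) dy dx = 4/3.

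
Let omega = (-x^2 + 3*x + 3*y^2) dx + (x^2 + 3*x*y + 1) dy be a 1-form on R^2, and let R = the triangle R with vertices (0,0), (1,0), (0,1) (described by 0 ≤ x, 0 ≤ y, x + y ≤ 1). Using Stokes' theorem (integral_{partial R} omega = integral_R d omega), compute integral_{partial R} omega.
integral_(partial R) omega = -1/6

Stokes: integral_partial_R omega = integral_R d omega with d omega = (∂Q/∂x - ∂P/∂y) dx ∧ dy.
  ∂Q/∂x = 2*x + 3*y
  ∂P/∂y = 6*y
  integrand = ∂Q/∂x - ∂P/∂y = 2*x - 3*y.
Integrating over R: integral_0^1 integral_0^{1-x} (2*x - 3*y) dy dx = -1/6.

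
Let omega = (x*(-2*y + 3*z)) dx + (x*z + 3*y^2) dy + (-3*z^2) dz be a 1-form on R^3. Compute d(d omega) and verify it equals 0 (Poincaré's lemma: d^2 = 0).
d(d omega) = 0

Step 1: d omega = sum_{i<j} (∂f_j/∂x_i - ∂f_i/∂x_j) dx_i ∧ dx_j:
  coeff of dx ∧ dy: 2*x + z
  coeff of dx ∧ dz: -3*x
  coeff of dy ∧ dz: -x
Step 2: Apply d again to each 2-form coefficient. The only possible 3-form in R^3 is dx ∧ dy ∧ dz, with coefficient
  ∂(coeff of dy∧dz)/∂x - ∂(coeff of dx∧dz)/∂y + ∂(coeff of dx∧dy)/∂z
  = ∂/∂x (-x) - ∂/∂y (-3*x) + ∂/∂z (2*x + z).
Each of these terms simplifies to sums of mixed partials that cancel in pairs. The result is 0 (by equality of mixed partials for smooth functions — Schwarz / Clairaut).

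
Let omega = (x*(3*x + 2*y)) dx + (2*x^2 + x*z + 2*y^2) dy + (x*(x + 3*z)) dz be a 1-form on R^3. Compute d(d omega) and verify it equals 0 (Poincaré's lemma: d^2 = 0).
d(d omega) = 0

Step 1: d omega = sum_{i<j} (∂f_j/∂x_i - ∂f_i/∂x_j) dx_i ∧ dx_j:
  coeff of dx ∧ dy: 2*x + z
  coeff of dx ∧ dz: 2*x + 3*z
  coeff of dy ∧ dz: -x
Step 2: Apply d again to each 2-form coefficient. The only possible 3-form in R^3 is dx ∧ dy ∧ dz, with coefficient
  ∂(coeff of dy∧dz)/∂x - ∂(coeff of dx∧dz)/∂y + ∂(coeff of dx∧dy)/∂z
  = ∂/∂x (-x) - ∂/∂y (2*x + 3*z) + ∂/∂z (2*x + z).
Each of these terms simplifies to sums of mixed partials that cancel in pairs. The result is 0 (by equality of mixed partials for smooth functions — Schwarz / Clairaut).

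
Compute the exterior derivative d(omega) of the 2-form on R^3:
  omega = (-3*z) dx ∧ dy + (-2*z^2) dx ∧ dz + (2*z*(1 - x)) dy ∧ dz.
d(omega) = (-2*z - 3) dx ∧ dy ∧ dz

For a 2-form omega = sum_{i<j} g_{ij} dx_i ∧ dx_j, the exterior derivative is
  d(omega) = sum_{i<j} d(g_{ij}) ∧ dx_i ∧ dx_j = sum_{i<j, k} (∂g_{ij}/∂x_k) dx_k ∧ dx_i ∧ dx_j.
Expand each term, using dx_k ∧ dx_i ∧ dx_j = sgn(permutation) dx_{(a)} ∧ dx_{(b)} ∧ dx_{(c)} with (a < b < c) sorted:
  d(-3*z) includes (∂/∂z)(-3*z) dz = (-3) dz, which multiplied by dx ∧ dy gives (-3) dx ∧ dy ∧ dz
  d(2*z*(1 - x)) includes (∂/∂x)(2*z*(1 - x)) dx = (-2*z) dx, which multiplied by dy ∧ dz gives (-2*z) dx ∧ dy ∧ dz
Collecting like 3-forms: d(omega) = (-2*z - 3) dx ∧ dy ∧ dz.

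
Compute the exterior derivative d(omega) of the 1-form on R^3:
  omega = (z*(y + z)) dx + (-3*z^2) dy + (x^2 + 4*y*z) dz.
d(omega) = (-z) dx ∧ dy + (2*x - y - 2*z) dx ∧ dz + (10*z) dy ∧ dz

For a 1-form omega = sum_i f_i dx_i, the exterior derivative is
  d(omega) = sum_{i < j} (∂f_j/∂x_i - ∂f_i/∂x_j) dx_i ∧ dx_j.
  coefficient of dx ∧ dy: ∂f_2/∂x - ∂f_1/∂y = ∂(-3*z^2)/∂x - ∂(z*(y + z))/∂y = -z
  coefficient of dx ∧ dz: ∂f_3/∂x - ∂f_1/∂z = ∂(x^2 + 4*y*z)/∂x - ∂(z*(y + z))/∂z = 2*x - y - 2*z
  coefficient of dy ∧ dz: ∂f_3/∂y - ∂f_2/∂z = ∂(x^2 + 4*y*z)/∂y - ∂(-3*z^2)/∂z = 10*z
Assembling: d(omega) = (-z) dx ∧ dy + (2*x - y - 2*z) dx ∧ dz + (10*z) dy ∧ dz.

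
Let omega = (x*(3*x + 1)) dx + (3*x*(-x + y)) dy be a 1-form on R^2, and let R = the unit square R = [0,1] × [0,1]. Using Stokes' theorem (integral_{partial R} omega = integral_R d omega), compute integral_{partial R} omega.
integral_(partial R) omega = -3/2

Stokes: integral_partial_R omega = integral_R d omega with d omega = (∂Q/∂x - ∂P/∂y) dx ∧ dy.
  ∂Q/∂x = -6*x + 3*y
  ∂P/∂y = 0
  integrand = ∂Q/∂x - ∂P/∂y = -6*x + 3*y.
Integrating over R: integral_0^1 integral_0^1 (-6*x + 3*y) dx dy = -3/2.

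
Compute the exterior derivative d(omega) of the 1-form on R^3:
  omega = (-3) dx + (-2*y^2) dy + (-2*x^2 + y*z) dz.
d(omega) = (-4*x) dx ∧ dz + (z) dy ∧ dz

For a 1-form omega = sum_i f_i dx_i, the exterior derivative is
  d(omega) = sum_{i < j} (∂f_j/∂x_i - ∂f_i/∂x_j) dx_i ∧ dx_j.
  coefficient of dx ∧ dz: ∂f_3/∂x - ∂f_1/∂z = ∂(-2*x^2 + y*z)/∂x - ∂(-3)/∂z = -4*x
  coefficient of dy ∧ dz: ∂f_3/∂y - ∂f_2/∂z = ∂(-2*x^2 + y*z)/∂y - ∂(-2*y^2)/∂z = z
Assembling: d(omega) = (-4*x) dx ∧ dz + (z) dy ∧ dz.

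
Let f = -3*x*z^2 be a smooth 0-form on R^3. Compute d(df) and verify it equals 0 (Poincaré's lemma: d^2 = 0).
d(df) = 0

Step 1: df = sum_i (∂f/∂x_i) dx_i = (-3*z^2) dx + (0) dy + (-6*x*z) dz.
Step 2: Apply d again. Using the 1-form formula, the coefficient of dx ∧ dy in d(df) is ∂^2 f/∂x ∂y - ∂^2 f/∂y ∂x = (0) - (0) = 0 (equality of mixed partials for smooth f).
Similarly for dx ∧ dz and dy ∧ dz — all coefficients vanish. So d(df) = 0.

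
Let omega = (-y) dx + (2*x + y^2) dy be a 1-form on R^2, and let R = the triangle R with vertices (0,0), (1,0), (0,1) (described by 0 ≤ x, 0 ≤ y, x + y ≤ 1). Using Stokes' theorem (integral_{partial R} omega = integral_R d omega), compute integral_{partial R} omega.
integral_(partial R) omega = 3/2

Stokes: integral_partial_R omega = integral_R d omega with d omega = (∂Q/∂x - ∂P/∂y) dx ∧ dy.
  ∂Q/∂x = 2
  ∂P/∂y = -1
  integrand = ∂Q/∂x - ∂P/∂y = 3.
Integrating over R: integral_0^1 integral_0^{1-x} (3) dy dx = 3/2.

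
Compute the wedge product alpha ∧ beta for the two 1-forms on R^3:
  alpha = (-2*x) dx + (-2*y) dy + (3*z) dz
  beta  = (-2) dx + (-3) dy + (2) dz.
alpha ∧ beta = (6*x - 4*y) dx ∧ dy + (-4*x + 6*z) dx ∧ dz + (-4*y + 9*z) dy ∧ dz

Distribute the wedge, using dx_i ∧ dx_j = -dx_j ∧ dx_i and dx_i ∧ dx_i = 0. For each pair (i, j) with i < j, the coefficient of dx_i ∧ dx_j in alpha ∧ beta is (alpha_i * beta_j - alpha_j * beta_i). Collecting: alpha ∧ beta = (6*x - 4*y) dx ∧ dy + (-4*x + 6*z) dx ∧ dz + (-4*y + 9*z) dy ∧ dz.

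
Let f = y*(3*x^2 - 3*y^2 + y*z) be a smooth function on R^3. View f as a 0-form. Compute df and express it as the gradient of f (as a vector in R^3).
df = (6*x*y) dx + (3*x^2 - 9*y^2 + 2*y*z) dy + (y^2) dz; grad f = (6*x*y, 3*x^2 - 9*y^2 + 2*y*z, y^2)

For a 0-form f, d f = (∂f/∂x) dx + (∂f/∂y) dy + (∂f/∂z) dz. The components of the vector representation are exactly the entries of grad f in Cartesian coordinates:
  ∂f/∂x = 6*x*y
  ∂f/∂y = 3*x^2 - 9*y^2 + 2*y*z
  ∂f/∂z = y^2.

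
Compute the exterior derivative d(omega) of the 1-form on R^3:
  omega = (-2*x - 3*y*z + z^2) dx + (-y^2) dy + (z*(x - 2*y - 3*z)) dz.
d(omega) = (3*z) dx ∧ dy + (3*y - z) dx ∧ dz + (-2*z) dy ∧ dz

For a 1-form omega = sum_i f_i dx_i, the exterior derivative is
  d(omega) = sum_{i < j} (∂f_j/∂x_i - ∂f_i/∂x_j) dx_i ∧ dx_j.
  coefficient of dx ∧ dy: ∂f_2/∂x - ∂f_1/∂y = ∂(-y^2)/∂x - ∂(-2*x - 3*y*z + z^2)/∂y = 3*z
  coefficient of dx ∧ dz: ∂f_3/∂x - ∂f_1/∂z = ∂(z*(x - 2*y - 3*z))/∂x - ∂(-2*x - 3*y*z + z^2)/∂z = 3*y - z
  coefficient of dy ∧ dz: ∂f_3/∂y - ∂f_2/∂z = ∂(z*(x - 2*y - 3*z))/∂y - ∂(-y^2)/∂z = -2*z
Assembling: d(omega) = (3*z) dx ∧ dy + (3*y - z) dx ∧ dz + (-2*z) dy ∧ dz.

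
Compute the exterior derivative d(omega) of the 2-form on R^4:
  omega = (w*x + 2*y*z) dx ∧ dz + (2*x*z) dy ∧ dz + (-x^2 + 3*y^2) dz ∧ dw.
d(omega) = (-x) dx ∧ dz ∧ dw + (6*y) dy ∧ dz ∧ dw

For a 2-form omega = sum_{i<j} g_{ij} dx_i ∧ dx_j, the exterior derivative is
  d(omega) = sum_{i<j} d(g_{ij}) ∧ dx_i ∧ dx_j = sum_{i<j, k} (∂g_{ij}/∂x_k) dx_k ∧ dx_i ∧ dx_j.
Expand each term, using dx_k ∧ dx_i ∧ dx_j = sgn(permutation) dx_{(a)} ∧ dx_{(b)} ∧ dx_{(c)} with (a < b < c) sorted:
  d(w*x + 2*y*z) includes (∂/∂y)(w*x + 2*y*z) dy = (2*z) dy, which multiplied by dx ∧ dz gives (-2*z) dx ∧ dy ∧ dz
  d(w*x + 2*y*z) includes (∂/∂w)(w*x + 2*y*z) dw = (x) dw, which multiplied by dx ∧ dz gives (x) dx ∧ dz ∧ dw
  d(2*x*z) includes (∂/∂x)(2*x*z) dx = (2*z) dx, which multiplied by dy ∧ dz gives (2*z) dx ∧ dy ∧ dz
  d(-x^2 + 3*y^2) includes (∂/∂x)(-x^2 + 3*y^2) dx = (-2*x) dx, which multiplied by dz ∧ dw gives (-2*x) dx ∧ dz ∧ dw
  d(-x^2 + 3*y^2) includes (∂/∂y)(-x^2 + 3*y^2) dy = (6*y) dy, which multiplied by dz ∧ dw gives (6*y) dy ∧ dz ∧ dw
Collecting like 3-forms: d(omega) = (-x) dx ∧ dz ∧ dw + (6*y) dy ∧ dz ∧ dw.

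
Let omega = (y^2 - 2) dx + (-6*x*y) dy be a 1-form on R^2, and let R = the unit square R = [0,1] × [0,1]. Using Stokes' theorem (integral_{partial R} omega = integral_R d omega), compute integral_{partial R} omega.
integral_(partial R) omega = -4

Stokes: integral_partial_R omega = integral_R d omega with d omega = (∂Q/∂x - ∂P/∂y) dx ∧ dy.
  ∂Q/∂x = -6*y
  ∂P/∂y = 2*y
  integrand = ∂Q/∂x - ∂P/∂y = -8*y.
Integrating over R: integral_0^1 integral_0^1 (-8*y) dx dy = -4.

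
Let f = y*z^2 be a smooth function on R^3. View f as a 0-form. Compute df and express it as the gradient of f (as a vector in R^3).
df = (0) dx + (z^2) dy + (2*y*z) dz; grad f = (0, z^2, 2*y*z)

For a 0-form f, d f = (∂f/∂x) dx + (∂f/∂y) dy + (∂f/∂z) dz. The components of the vector representation are exactly the entries of grad f in Cartesian coordinates:
  ∂f/∂x = 0
  ∂f/∂y = z^2
  ∂f/∂z = 2*y*z.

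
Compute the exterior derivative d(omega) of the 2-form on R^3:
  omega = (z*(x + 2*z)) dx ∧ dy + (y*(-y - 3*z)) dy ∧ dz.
d(omega) = (x + 4*z) dx ∧ dy ∧ dz

For a 2-form omega = sum_{i<j} g_{ij} dx_i ∧ dx_j, the exterior derivative is
  d(omega) = sum_{i<j} d(g_{ij}) ∧ dx_i ∧ dx_j = sum_{i<j, k} (∂g_{ij}/∂x_k) dx_k ∧ dx_i ∧ dx_j.
Expand each term, using dx_k ∧ dx_i ∧ dx_j = sgn(permutation) dx_{(a)} ∧ dx_{(b)} ∧ dx_{(c)} with (a < b < c) sorted:
  d(z*(x + 2*z)) includes (∂/∂z)(z*(x + 2*z)) dz = (x + 4*z) dz, which multiplied by dx ∧ dy gives (x + 4*z) dx ∧ dy ∧ dz
Collecting like 3-forms: d(omega) = (x + 4*z) dx ∧ dy ∧ dz.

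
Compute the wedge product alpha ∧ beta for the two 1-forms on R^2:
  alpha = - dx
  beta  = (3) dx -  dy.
alpha ∧ beta = (1) dx ∧ dy

Distribute the wedge, using dx_i ∧ dx_j = -dx_j ∧ dx_i and dx_i ∧ dx_i = 0. For each pair (i, j) with i < j, the coefficient of dx_i ∧ dx_j in alpha ∧ beta is (alpha_i * beta_j - alpha_j * beta_i). Collecting: alpha ∧ beta = (1) dx ∧ dy.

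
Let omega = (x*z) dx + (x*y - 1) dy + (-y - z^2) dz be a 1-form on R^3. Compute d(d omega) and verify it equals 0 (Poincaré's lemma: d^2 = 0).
d(d omega) = 0

Step 1: d omega = sum_{i<j} (∂f_j/∂x_i - ∂f_i/∂x_j) dx_i ∧ dx_j:
  coeff of dx ∧ dy: y
  coeff of dx ∧ dz: -x
  coeff of dy ∧ dz: -1
Step 2: Apply d again to each 2-form coefficient. The only possible 3-form in R^3 is dx ∧ dy ∧ dz, with coefficient
  ∂(coeff of dy∧dz)/∂x - ∂(coeff of dx∧dz)/∂y + ∂(coeff of dx∧dy)/∂z
  = ∂/∂x (-1) - ∂/∂y (-x) + ∂/∂z (y).
Each of these terms simplifies to sums of mixed partials that cancel in pairs. The result is 0 (by equality of mixed partials for smooth functions — Schwarz / Clairaut).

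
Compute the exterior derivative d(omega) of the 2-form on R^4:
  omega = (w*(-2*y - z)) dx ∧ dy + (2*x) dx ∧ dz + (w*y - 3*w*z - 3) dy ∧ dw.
d(omega) = (-w) dx ∧ dy ∧ dz + (-2*y - z) dx ∧ dy ∧ dw + (3*w) dy ∧ dz ∧ dw

For a 2-form omega = sum_{i<j} g_{ij} dx_i ∧ dx_j, the exterior derivative is
  d(omega) = sum_{i<j} d(g_{ij}) ∧ dx_i ∧ dx_j = sum_{i<j, k} (∂g_{ij}/∂x_k) dx_k ∧ dx_i ∧ dx_j.
Expand each term, using dx_k ∧ dx_i ∧ dx_j = sgn(permutation) dx_{(a)} ∧ dx_{(b)} ∧ dx_{(c)} with (a < b < c) sorted:
  d(w*(-2*y - z)) includes (∂/∂z)(w*(-2*y - z)) dz = (-w) dz, which multiplied by dx ∧ dy gives (-w) dx ∧ dy ∧ dz
  d(w*(-2*y - z)) includes (∂/∂w)(w*(-2*y - z)) dw = (-2*y - z) dw, which multiplied by dx ∧ dy gives (-2*y - z) dx ∧ dy ∧ dw
  d(w*y - 3*w*z - 3) includes (∂/∂z)(w*y - 3*w*z - 3) dz = (-3*w) dz, which multiplied by dy ∧ dw gives (3*w) dy ∧ dz ∧ dw
Collecting like 3-forms: d(omega) = (-w) dx ∧ dy ∧ dz + (-2*y - z) dx ∧ dy ∧ dw + (3*w) dy ∧ dz ∧ dw.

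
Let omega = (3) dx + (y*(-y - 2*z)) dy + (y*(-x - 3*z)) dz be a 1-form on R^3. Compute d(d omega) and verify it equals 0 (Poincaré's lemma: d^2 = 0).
d(d omega) = 0

Step 1: d omega = sum_{i<j} (∂f_j/∂x_i - ∂f_i/∂x_j) dx_i ∧ dx_j:
  coeff of dx ∧ dy: 0
  coeff of dx ∧ dz: -y
  coeff of dy ∧ dz: -x + 2*y - 3*z
Step 2: Apply d again to each 2-form coefficient. The only possible 3-form in R^3 is dx ∧ dy ∧ dz, with coefficient
  ∂(coeff of dy∧dz)/∂x - ∂(coeff of dx∧dz)/∂y + ∂(coeff of dx∧dy)/∂z
  = ∂/∂x (-x + 2*y - 3*z) - ∂/∂y (-y) + ∂/∂z (0).
Each of these terms simplifies to sums of mixed partials that cancel in pairs. The result is 0 (by equality of mixed partials for smooth functions — Schwarz / Clairaut).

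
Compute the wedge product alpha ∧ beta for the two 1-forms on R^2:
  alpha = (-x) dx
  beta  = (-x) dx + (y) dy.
alpha ∧ beta = (-x*y) dx ∧ dy

Distribute the wedge, using dx_i ∧ dx_j = -dx_j ∧ dx_i and dx_i ∧ dx_i = 0. For each pair (i, j) with i < j, the coefficient of dx_i ∧ dx_j in alpha ∧ beta is (alpha_i * beta_j - alpha_j * beta_i). Collecting: alpha ∧ beta = (-x*y) dx ∧ dy.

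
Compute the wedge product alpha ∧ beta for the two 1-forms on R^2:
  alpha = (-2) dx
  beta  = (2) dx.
alpha ∧ beta = 0

Distribute the wedge, using dx_i ∧ dx_j = -dx_j ∧ dx_i and dx_i ∧ dx_i = 0. For each pair (i, j) with i < j, the coefficient of dx_i ∧ dx_j in alpha ∧ beta is (alpha_i * beta_j - alpha_j * beta_i). Collecting: alpha ∧ beta = 0.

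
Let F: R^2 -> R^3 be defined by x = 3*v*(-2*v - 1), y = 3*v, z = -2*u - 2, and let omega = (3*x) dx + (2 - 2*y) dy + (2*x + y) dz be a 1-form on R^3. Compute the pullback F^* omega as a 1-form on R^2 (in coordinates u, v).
F^* omega = (6*v*(4*v + 1)) du + (216*v^3 + 162*v^2 + 9*v + 6) dv

Using F^*(f dg) = (f ∘ F) d(g ∘ F), substitute each coordinate x_i by F_i(u, v) in f_i, and replace dx_i by d F_i = (∂F_i/∂u) du + (∂F_i/∂v) dv.
  For the x component: f_1(F) = 9*v*(-2*v - 1); d F_1 = (0) du + (-12*v - 3) dv
  For the y component: f_2(F) = 2 - 6*v; d F_2 = (0) du + (3) dv
  For the z component: f_3(F) = 3*v*(-4*v - 1); d F_3 = (-2) du + (0) dv
Combining and collecting du, dv coefficients:
  coeff of du: 6*v*(4*v + 1)
  coeff of dv: 216*v^3 + 162*v^2 + 9*v + 6
F^* omega = (6*v*(4*v + 1)) du + (216*v^3 + 162*v^2 + 9*v + 6) dv.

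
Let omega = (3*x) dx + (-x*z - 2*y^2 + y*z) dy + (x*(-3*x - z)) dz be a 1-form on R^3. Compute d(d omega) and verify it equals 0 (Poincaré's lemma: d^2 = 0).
d(d omega) = 0

Step 1: d omega = sum_{i<j} (∂f_j/∂x_i - ∂f_i/∂x_j) dx_i ∧ dx_j:
  coeff of dx ∧ dy: -z
  coeff of dx ∧ dz: -6*x - z
  coeff of dy ∧ dz: x - y
Step 2: Apply d again to each 2-form coefficient. The only possible 3-form in R^3 is dx ∧ dy ∧ dz, with coefficient
  ∂(coeff of dy∧dz)/∂x - ∂(coeff of dx∧dz)/∂y + ∂(coeff of dx∧dy)/∂z
  = ∂/∂x (x - y) - ∂/∂y (-6*x - z) + ∂/∂z (-z).
Each of these terms simplifies to sums of mixed partials that cancel in pairs. The result is 0 (by equality of mixed partials for smooth functions — Schwarz / Clairaut).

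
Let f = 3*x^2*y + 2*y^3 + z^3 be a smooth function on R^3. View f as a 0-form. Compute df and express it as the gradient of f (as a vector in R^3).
df = (6*x*y) dx + (3*x^2 + 6*y^2) dy + (3*z^2) dz; grad f = (6*x*y, 3*x^2 + 6*y^2, 3*z^2)

For a 0-form f, d f = (∂f/∂x) dx + (∂f/∂y) dy + (∂f/∂z) dz. The components of the vector representation are exactly the entries of grad f in Cartesian coordinates:
  ∂f/∂x = 6*x*y
  ∂f/∂y = 3*x^2 + 6*y^2
  ∂f/∂z = 3*z^2.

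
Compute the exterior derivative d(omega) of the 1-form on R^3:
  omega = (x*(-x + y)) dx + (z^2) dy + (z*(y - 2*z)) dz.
d(omega) = (-x) dx ∧ dy + (-z) dy ∧ dz

For a 1-form omega = sum_i f_i dx_i, the exterior derivative is
  d(omega) = sum_{i < j} (∂f_j/∂x_i - ∂f_i/∂x_j) dx_i ∧ dx_j.
  coefficient of dx ∧ dy: ∂f_2/∂x - ∂f_1/∂y = ∂(z^2)/∂x - ∂(x*(-x + y))/∂y = -x
  coefficient of dy ∧ dz: ∂f_3/∂y - ∂f_2/∂z = ∂(z*(y - 2*z))/∂y - ∂(z^2)/∂z = -z
Assembling: d(omega) = (-x) dx ∧ dy + (-z) dy ∧ dz.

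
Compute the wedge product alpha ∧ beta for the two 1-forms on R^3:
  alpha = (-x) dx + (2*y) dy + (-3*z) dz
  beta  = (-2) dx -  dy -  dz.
alpha ∧ beta = (x + 4*y) dx ∧ dy + (x - 6*z) dx ∧ dz + (-2*y - 3*z) dy ∧ dz

Distribute the wedge, using dx_i ∧ dx_j = -dx_j ∧ dx_i and dx_i ∧ dx_i = 0. For each pair (i, j) with i < j, the coefficient of dx_i ∧ dx_j in alpha ∧ beta is (alpha_i * beta_j - alpha_j * beta_i). Collecting: alpha ∧ beta = (x + 4*y) dx ∧ dy + (x - 6*z) dx ∧ dz + (-2*y - 3*z) dy ∧ dz.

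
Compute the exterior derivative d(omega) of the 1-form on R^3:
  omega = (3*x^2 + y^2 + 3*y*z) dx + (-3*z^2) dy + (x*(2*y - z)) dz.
d(omega) = (-2*y - 3*z) dx ∧ dy + (-y - z) dx ∧ dz + (2*x + 6*z) dy ∧ dz

For a 1-form omega = sum_i f_i dx_i, the exterior derivative is
  d(omega) = sum_{i < j} (∂f_j/∂x_i - ∂f_i/∂x_j) dx_i ∧ dx_j.
  coefficient of dx ∧ dy: ∂f_2/∂x - ∂f_1/∂y = ∂(-3*z^2)/∂x - ∂(3*x^2 + y^2 + 3*y*z)/∂y = -2*y - 3*z
  coefficient of dx ∧ dz: ∂f_3/∂x - ∂f_1/∂z = ∂(x*(2*y - z))/∂x - ∂(3*x^2 + y^2 + 3*y*z)/∂z = -y - z
  coefficient of dy ∧ dz: ∂f_3/∂y - ∂f_2/∂z = ∂(x*(2*y - z))/∂y - ∂(-3*z^2)/∂z = 2*x + 6*z
Assembling: d(omega) = (-2*y - 3*z) dx ∧ dy + (-y - z) dx ∧ dz + (2*x + 6*z) dy ∧ dz.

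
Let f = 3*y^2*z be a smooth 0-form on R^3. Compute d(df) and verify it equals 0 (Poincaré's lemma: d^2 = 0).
d(df) = 0

Step 1: df = sum_i (∂f/∂x_i) dx_i = (0) dx + (6*y*z) dy + (3*y^2) dz.
Step 2: Apply d again. Using the 1-form formula, the coefficient of dx ∧ dy in d(df) is ∂^2 f/∂x ∂y - ∂^2 f/∂y ∂x = (0) - (0) = 0 (equality of mixed partials for smooth f).
Similarly for dx ∧ dz and dy ∧ dz — all coefficients vanish. So d(df) = 0.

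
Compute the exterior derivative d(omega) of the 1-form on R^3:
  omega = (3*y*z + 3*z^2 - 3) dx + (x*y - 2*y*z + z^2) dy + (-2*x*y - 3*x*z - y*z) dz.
d(omega) = (y - 3*z) dx ∧ dy + (-5*y - 9*z) dx ∧ dz + (-2*x + 2*y - 3*z) dy ∧ dz

For a 1-form omega = sum_i f_i dx_i, the exterior derivative is
  d(omega) = sum_{i < j} (∂f_j/∂x_i - ∂f_i/∂x_j) dx_i ∧ dx_j.
  coefficient of dx ∧ dy: ∂f_2/∂x - ∂f_1/∂y = ∂(x*y - 2*y*z + z^2)/∂x - ∂(3*y*z + 3*z^2 - 3)/∂y = y - 3*z
  coefficient of dx ∧ dz: ∂f_3/∂x - ∂f_1/∂z = ∂(-2*x*y - 3*x*z - y*z)/∂x - ∂(3*y*z + 3*z^2 - 3)/∂z = -5*y - 9*z
  coefficient of dy ∧ dz: ∂f_3/∂y - ∂f_2/∂z = ∂(-2*x*y - 3*x*z - y*z)/∂y - ∂(x*y - 2*y*z + z^2)/∂z = -2*x + 2*y - 3*z
Assembling: d(omega) = (y - 3*z) dx ∧ dy + (-5*y - 9*z) dx ∧ dz + (-2*x + 2*y - 3*z) dy ∧ dz.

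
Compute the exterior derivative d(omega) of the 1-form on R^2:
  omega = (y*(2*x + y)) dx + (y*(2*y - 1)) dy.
d(omega) = (-2*x - 2*y) dx ∧ dy

For a 1-form omega = sum_i f_i dx_i, the exterior derivative is
  d(omega) = sum_{i < j} (∂f_j/∂x_i - ∂f_i/∂x_j) dx_i ∧ dx_j.
  coefficient of dx ∧ dy: ∂f_2/∂x - ∂f_1/∂y = ∂(y*(2*y - 1))/∂x - ∂(y*(2*x + y))/∂y = -2*x - 2*y
Assembling: d(omega) = (-2*x - 2*y) dx ∧ dy.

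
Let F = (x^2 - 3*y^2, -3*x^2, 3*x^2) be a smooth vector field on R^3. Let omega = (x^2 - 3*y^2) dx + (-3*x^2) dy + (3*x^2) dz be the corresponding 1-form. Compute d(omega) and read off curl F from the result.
d(omega) = (0) dy ∧ dz + (-6*x) dz ∧ dx + (-6*x + 6*y) dx ∧ dy; curl F = (0, -6*x, -6*x + 6*y)

d omega = sum_{i<j} (∂f_j/∂x_i - ∂f_i/∂x_j) dx_i ∧ dx_j. Under the identification (dy ∧ dz, dz ∧ dx, dx ∧ dy) ↔ (e_x, e_y, e_z), the coefficients are exactly the components of curl F. Compute:
  ∂R/∂y - ∂Q/∂z = (0) - (0) = 0
  ∂P/∂z - ∂R/∂x = (0) - (6*x) = -6*x
  ∂Q/∂x - ∂P/∂y = (-6*x) - (-6*y) = -6*x + 6*y.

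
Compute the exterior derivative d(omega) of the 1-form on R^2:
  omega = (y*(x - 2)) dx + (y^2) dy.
d(omega) = (2 - x) dx ∧ dy

For a 1-form omega = sum_i f_i dx_i, the exterior derivative is
  d(omega) = sum_{i < j} (∂f_j/∂x_i - ∂f_i/∂x_j) dx_i ∧ dx_j.
  coefficient of dx ∧ dy: ∂f_2/∂x - ∂f_1/∂y = ∂(y^2)/∂x - ∂(y*(x - 2))/∂y = 2 - x
Assembling: d(omega) = (2 - x) dx ∧ dy.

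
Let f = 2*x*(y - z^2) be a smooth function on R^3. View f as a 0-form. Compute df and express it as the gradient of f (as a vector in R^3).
df = (2*y - 2*z^2) dx + (2*x) dy + (-4*x*z) dz; grad f = (2*y - 2*z^2, 2*x, -4*x*z)

For a 0-form f, d f = (∂f/∂x) dx + (∂f/∂y) dy + (∂f/∂z) dz. The components of the vector representation are exactly the entries of grad f in Cartesian coordinates:
  ∂f/∂x = 2*y - 2*z^2
  ∂f/∂y = 2*x
  ∂f/∂z = -4*x*z.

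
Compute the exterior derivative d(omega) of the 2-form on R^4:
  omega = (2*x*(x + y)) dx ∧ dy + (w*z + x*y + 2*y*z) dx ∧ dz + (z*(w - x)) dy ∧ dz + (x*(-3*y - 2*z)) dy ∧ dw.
d(omega) = (-x - 3*z) dx ∧ dy ∧ dz + (z) dx ∧ dz ∧ dw + (2*x + z) dy ∧ dz ∧ dw + (-3*y - 2*z) dx ∧ dy ∧ dw

For a 2-form omega = sum_{i<j} g_{ij} dx_i ∧ dx_j, the exterior derivative is
  d(omega) = sum_{i<j} d(g_{ij}) ∧ dx_i ∧ dx_j = sum_{i<j, k} (∂g_{ij}/∂x_k) dx_k ∧ dx_i ∧ dx_j.
Expand each term, using dx_k ∧ dx_i ∧ dx_j = sgn(permutation) dx_{(a)} ∧ dx_{(b)} ∧ dx_{(c)} with (a < b < c) sorted:
  d(w*z + x*y + 2*y*z) includes (∂/∂y)(w*z + x*y + 2*y*z) dy = (x + 2*z) dy, which multiplied by dx ∧ dz gives (-x - 2*z) dx ∧ dy ∧ dz
  d(w*z + x*y + 2*y*z) includes (∂/∂w)(w*z + x*y + 2*y*z) dw = (z) dw, which multiplied by dx ∧ dz gives (z) dx ∧ dz ∧ dw
  d(z*(w - x)) includes (∂/∂x)(z*(w - x)) dx = (-z) dx, which multiplied by dy ∧ dz gives (-z) dx ∧ dy ∧ dz
  d(z*(w - x)) includes (∂/∂w)(z*(w - x)) dw = (z) dw, which multiplied by dy ∧ dz gives (z) dy ∧ dz ∧ dw
  d(x*(-3*y - 2*z)) includes (∂/∂x)(x*(-3*y - 2*z)) dx = (-3*y - 2*z) dx, which multiplied by dy ∧ dw gives (-3*y - 2*z) dx ∧ dy ∧ dw
  d(x*(-3*y - 2*z)) includes (∂/∂z)(x*(-3*y - 2*z)) dz = (-2*x) dz, which multiplied by dy ∧ dw gives (2*x) dy ∧ dz ∧ dw
Collecting like 3-forms: d(omega) = (-x - 3*z) dx ∧ dy ∧ dz + (z) dx ∧ dz ∧ dw + (2*x + z) dy ∧ dz ∧ dw + (-3*y - 2*z) dx ∧ dy ∧ dw.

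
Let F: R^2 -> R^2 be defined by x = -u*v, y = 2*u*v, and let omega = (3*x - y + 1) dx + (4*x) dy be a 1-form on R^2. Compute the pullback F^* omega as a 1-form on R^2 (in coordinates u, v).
F^* omega = (v*(-3*u*v - 1)) du + (u*(-3*u*v - 1)) dv

Using F^*(f dg) = (f ∘ F) d(g ∘ F), substitute each coordinate x_i by F_i(u, v) in f_i, and replace dx_i by d F_i = (∂F_i/∂u) du + (∂F_i/∂v) dv.
  For the x component: f_1(F) = -5*u*v + 1; d F_1 = (-v) du + (-u) dv
  For the y component: f_2(F) = -4*u*v; d F_2 = (2*v) du + (2*u) dv
Combining and collecting du, dv coefficients:
  coeff of du: v*(-3*u*v - 1)
  coeff of dv: u*(-3*u*v - 1)
F^* omega = (v*(-3*u*v - 1)) du + (u*(-3*u*v - 1)) dv.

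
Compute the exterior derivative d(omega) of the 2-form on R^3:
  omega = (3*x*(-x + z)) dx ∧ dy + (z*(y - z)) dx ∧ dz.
d(omega) = (3*x - z) dx ∧ dy ∧ dz

For a 2-form omega = sum_{i<j} g_{ij} dx_i ∧ dx_j, the exterior derivative is
  d(omega) = sum_{i<j} d(g_{ij}) ∧ dx_i ∧ dx_j = sum_{i<j, k} (∂g_{ij}/∂x_k) dx_k ∧ dx_i ∧ dx_j.
Expand each term, using dx_k ∧ dx_i ∧ dx_j = sgn(permutation) dx_{(a)} ∧ dx_{(b)} ∧ dx_{(c)} with (a < b < c) sorted:
  d(3*x*(-x + z)) includes (∂/∂z)(3*x*(-x + z)) dz = (3*x) dz, which multiplied by dx ∧ dy gives (3*x) dx ∧ dy ∧ dz
  d(z*(y - z)) includes (∂/∂y)(z*(y - z)) dy = (z) dy, which multiplied by dx ∧ dz gives (-z) dx ∧ dy ∧ dz
Collecting like 3-forms: d(omega) = (3*x - z) dx ∧ dy ∧ dz.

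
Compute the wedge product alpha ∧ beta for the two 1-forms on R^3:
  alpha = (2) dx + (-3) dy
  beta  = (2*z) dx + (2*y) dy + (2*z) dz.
alpha ∧ beta = (4*y + 6*z) dx ∧ dy + (4*z) dx ∧ dz + (-6*z) dy ∧ dz

Distribute the wedge, using dx_i ∧ dx_j = -dx_j ∧ dx_i and dx_i ∧ dx_i = 0. For each pair (i, j) with i < j, the coefficient of dx_i ∧ dx_j in alpha ∧ beta is (alpha_i * beta_j - alpha_j * beta_i). Collecting: alpha ∧ beta = (4*y + 6*z) dx ∧ dy + (4*z) dx ∧ dz + (-6*z) dy ∧ dz.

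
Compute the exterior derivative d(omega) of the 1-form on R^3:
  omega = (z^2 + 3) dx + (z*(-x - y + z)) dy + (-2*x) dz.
d(omega) = (-z) dx ∧ dy + (-2*z - 2) dx ∧ dz + (x + y - 2*z) dy ∧ dz

For a 1-form omega = sum_i f_i dx_i, the exterior derivative is
  d(omega) = sum_{i < j} (∂f_j/∂x_i - ∂f_i/∂x_j) dx_i ∧ dx_j.
  coefficient of dx ∧ dy: ∂f_2/∂x - ∂f_1/∂y = ∂(z*(-x - y + z))/∂x - ∂(z^2 + 3)/∂y = -z
  coefficient of dx ∧ dz: ∂f_3/∂x - ∂f_1/∂z = ∂(-2*x)/∂x - ∂(z^2 + 3)/∂z = -2*z - 2
  coefficient of dy ∧ dz: ∂f_3/∂y - ∂f_2/∂z = ∂(-2*x)/∂y - ∂(z*(-x - y + z))/∂z = x + y - 2*z
Assembling: d(omega) = (-z) dx ∧ dy + (-2*z - 2) dx ∧ dz + (x + y - 2*z) dy ∧ dz.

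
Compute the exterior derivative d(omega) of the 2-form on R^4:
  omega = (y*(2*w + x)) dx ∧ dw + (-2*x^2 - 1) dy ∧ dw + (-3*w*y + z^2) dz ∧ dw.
d(omega) = (-2*w - 5*x) dx ∧ dy ∧ dw + (-3*w) dy ∧ dz ∧ dw

For a 2-form omega = sum_{i<j} g_{ij} dx_i ∧ dx_j, the exterior derivative is
  d(omega) = sum_{i<j} d(g_{ij}) ∧ dx_i ∧ dx_j = sum_{i<j, k} (∂g_{ij}/∂x_k) dx_k ∧ dx_i ∧ dx_j.
Expand each term, using dx_k ∧ dx_i ∧ dx_j = sgn(permutation) dx_{(a)} ∧ dx_{(b)} ∧ dx_{(c)} with (a < b < c) sorted:
  d(y*(2*w + x)) includes (∂/∂y)(y*(2*w + x)) dy = (2*w + x) dy, which multiplied by dx ∧ dw gives (-2*w - x) dx ∧ dy ∧ dw
  d(-2*x^2 - 1) includes (∂/∂x)(-2*x^2 - 1) dx = (-4*x) dx, which multiplied by dy ∧ dw gives (-4*x) dx ∧ dy ∧ dw
  d(-3*w*y + z^2) includes (∂/∂y)(-3*w*y + z^2) dy = (-3*w) dy, which multiplied by dz ∧ dw gives (-3*w) dy ∧ dz ∧ dw
Collecting like 3-forms: d(omega) = (-2*w - 5*x) dx ∧ dy ∧ dw + (-3*w) dy ∧ dz ∧ dw.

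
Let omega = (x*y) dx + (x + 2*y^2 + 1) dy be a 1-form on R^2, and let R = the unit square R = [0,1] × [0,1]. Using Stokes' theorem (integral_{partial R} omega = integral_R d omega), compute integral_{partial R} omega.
integral_(partial R) omega = 1/2

Stokes: integral_partial_R omega = integral_R d omega with d omega = (∂Q/∂x - ∂P/∂y) dx ∧ dy.
  ∂Q/∂x = 1
  ∂P/∂y = x
  integrand = ∂Q/∂x - ∂P/∂y = 1 - x.
Integrating over R: integral_0^1 integral_0^1 (1 - x) dx dy = 1/2.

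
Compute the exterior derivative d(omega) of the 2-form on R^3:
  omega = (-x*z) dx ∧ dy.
d(omega) = (-x) dx ∧ dy ∧ dz

For a 2-form omega = sum_{i<j} g_{ij} dx_i ∧ dx_j, the exterior derivative is
  d(omega) = sum_{i<j} d(g_{ij}) ∧ dx_i ∧ dx_j = sum_{i<j, k} (∂g_{ij}/∂x_k) dx_k ∧ dx_i ∧ dx_j.
Expand each term, using dx_k ∧ dx_i ∧ dx_j = sgn(permutation) dx_{(a)} ∧ dx_{(b)} ∧ dx_{(c)} with (a < b < c) sorted:
  d(-x*z) includes (∂/∂z)(-x*z) dz = (-x) dz, which multiplied by dx ∧ dy gives (-x) dx ∧ dy ∧ dz
Collecting like 3-forms: d(omega) = (-x) dx ∧ dy ∧ dz.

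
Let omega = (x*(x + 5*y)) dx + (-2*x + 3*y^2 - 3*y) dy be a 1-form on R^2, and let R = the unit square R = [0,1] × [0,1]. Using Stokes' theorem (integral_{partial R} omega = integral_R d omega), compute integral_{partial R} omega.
integral_(partial R) omega = -9/2

Stokes: integral_partial_R omega = integral_R d omega with d omega = (∂Q/∂x - ∂P/∂y) dx ∧ dy.
  ∂Q/∂x = -2
  ∂P/∂y = 5*x
  integrand = ∂Q/∂x - ∂P/∂y = -5*x - 2.
Integrating over R: integral_0^1 integral_0^1 (-5*x - 2) dx dy = -9/2.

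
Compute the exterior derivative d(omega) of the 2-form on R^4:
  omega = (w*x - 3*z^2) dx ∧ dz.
d(omega) = (x) dx ∧ dz ∧ dw

For a 2-form omega = sum_{i<j} g_{ij} dx_i ∧ dx_j, the exterior derivative is
  d(omega) = sum_{i<j} d(g_{ij}) ∧ dx_i ∧ dx_j = sum_{i<j, k} (∂g_{ij}/∂x_k) dx_k ∧ dx_i ∧ dx_j.
Expand each term, using dx_k ∧ dx_i ∧ dx_j = sgn(permutation) dx_{(a)} ∧ dx_{(b)} ∧ dx_{(c)} with (a < b < c) sorted:
  d(w*x - 3*z^2) includes (∂/∂w)(w*x - 3*z^2) dw = (x) dw, which multiplied by dx ∧ dz gives (x) dx ∧ dz ∧ dw
Collecting like 3-forms: d(omega) = (x) dx ∧ dz ∧ dw.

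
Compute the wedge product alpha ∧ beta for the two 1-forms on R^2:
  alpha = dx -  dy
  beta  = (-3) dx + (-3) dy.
alpha ∧ beta = (-6) dx ∧ dy

Distribute the wedge, using dx_i ∧ dx_j = -dx_j ∧ dx_i and dx_i ∧ dx_i = 0. For each pair (i, j) with i < j, the coefficient of dx_i ∧ dx_j in alpha ∧ beta is (alpha_i * beta_j - alpha_j * beta_i). Collecting: alpha ∧ beta = (-6) dx ∧ dy.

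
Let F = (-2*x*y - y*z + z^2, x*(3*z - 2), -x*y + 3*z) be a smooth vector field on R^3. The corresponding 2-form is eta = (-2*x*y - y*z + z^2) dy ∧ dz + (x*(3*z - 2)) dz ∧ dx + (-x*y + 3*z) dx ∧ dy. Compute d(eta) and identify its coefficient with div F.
d(eta) = (3 - 2*y) dx ∧ dy ∧ dz; div F = 3 - 2*y

For a 2-form in R^3 of the form above, applying d gives a 3-form with coefficient ∂P/∂x + ∂Q/∂y + ∂R/∂z:
  ∂P/∂x = -2*y
  ∂Q/∂y = 0
  ∂R/∂z = 3
Sum = 3 - 2*y, which is exactly div F.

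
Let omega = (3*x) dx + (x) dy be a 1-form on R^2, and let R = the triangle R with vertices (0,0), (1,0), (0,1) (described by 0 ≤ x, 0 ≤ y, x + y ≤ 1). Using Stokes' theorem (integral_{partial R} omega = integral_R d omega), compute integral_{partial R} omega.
integral_(partial R) omega = 1/2

Stokes: integral_partial_R omega = integral_R d omega with d omega = (∂Q/∂x - ∂P/∂y) dx ∧ dy.
  ∂Q/∂x = 1
  ∂P/∂y = 0
  integrand = ∂Q/∂x - ∂P/∂y = 1.
Integrating over R: integral_0^1 integral_0^{1-x} (1) dy dx = 1/2.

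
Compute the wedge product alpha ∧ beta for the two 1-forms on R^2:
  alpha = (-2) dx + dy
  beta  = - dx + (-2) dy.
alpha ∧ beta = (5) dx ∧ dy

Distribute the wedge, using dx_i ∧ dx_j = -dx_j ∧ dx_i and dx_i ∧ dx_i = 0. For each pair (i, j) with i < j, the coefficient of dx_i ∧ dx_j in alpha ∧ beta is (alpha_i * beta_j - alpha_j * beta_i). Collecting: alpha ∧ beta = (5) dx ∧ dy.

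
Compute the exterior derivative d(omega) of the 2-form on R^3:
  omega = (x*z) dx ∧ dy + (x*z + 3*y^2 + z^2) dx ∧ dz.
d(omega) = (x - 6*y) dx ∧ dy ∧ dz

For a 2-form omega = sum_{i<j} g_{ij} dx_i ∧ dx_j, the exterior derivative is
  d(omega) = sum_{i<j} d(g_{ij}) ∧ dx_i ∧ dx_j = sum_{i<j, k} (∂g_{ij}/∂x_k) dx_k ∧ dx_i ∧ dx_j.
Expand each term, using dx_k ∧ dx_i ∧ dx_j = sgn(permutation) dx_{(a)} ∧ dx_{(b)} ∧ dx_{(c)} with (a < b < c) sorted:
  d(x*z) includes (∂/∂z)(x*z) dz = (x) dz, which multiplied by dx ∧ dy gives (x) dx ∧ dy ∧ dz
  d(x*z + 3*y^2 + z^2) includes (∂/∂y)(x*z + 3*y^2 + z^2) dy = (6*y) dy, which multiplied by dx ∧ dz gives (-6*y) dx ∧ dy ∧ dz
Collecting like 3-forms: d(omega) = (x - 6*y) dx ∧ dy ∧ dz.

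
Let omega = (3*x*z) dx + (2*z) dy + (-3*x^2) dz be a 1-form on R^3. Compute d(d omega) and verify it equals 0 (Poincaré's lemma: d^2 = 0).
d(d omega) = 0

Step 1: d omega = sum_{i<j} (∂f_j/∂x_i - ∂f_i/∂x_j) dx_i ∧ dx_j:
  coeff of dx ∧ dy: 0
  coeff of dx ∧ dz: -9*x
  coeff of dy ∧ dz: -2
Step 2: Apply d again to each 2-form coefficient. The only possible 3-form in R^3 is dx ∧ dy ∧ dz, with coefficient
  ∂(coeff of dy∧dz)/∂x - ∂(coeff of dx∧dz)/∂y + ∂(coeff of dx∧dy)/∂z
  = ∂/∂x (-2) - ∂/∂y (-9*x) + ∂/∂z (0).
Each of these terms simplifies to sums of mixed partials that cancel in pairs. The result is 0 (by equality of mixed partials for smooth functions — Schwarz / Clairaut).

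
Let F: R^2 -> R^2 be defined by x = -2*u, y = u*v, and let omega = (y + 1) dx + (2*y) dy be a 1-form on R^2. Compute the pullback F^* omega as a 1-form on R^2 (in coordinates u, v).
F^* omega = (2*u*v^2 - 2*u*v - 2) du + (2*u^2*v) dv

Using F^*(f dg) = (f ∘ F) d(g ∘ F), substitute each coordinate x_i by F_i(u, v) in f_i, and replace dx_i by d F_i = (∂F_i/∂u) du + (∂F_i/∂v) dv.
  For the x component: f_1(F) = u*v + 1; d F_1 = (-2) du + (0) dv
  For the y component: f_2(F) = 2*u*v; d F_2 = (v) du + (u) dv
Combining and collecting du, dv coefficients:
  coeff of du: 2*u*v^2 - 2*u*v - 2
  coeff of dv: 2*u^2*v
F^* omega = (2*u*v^2 - 2*u*v - 2) du + (2*u^2*v) dv.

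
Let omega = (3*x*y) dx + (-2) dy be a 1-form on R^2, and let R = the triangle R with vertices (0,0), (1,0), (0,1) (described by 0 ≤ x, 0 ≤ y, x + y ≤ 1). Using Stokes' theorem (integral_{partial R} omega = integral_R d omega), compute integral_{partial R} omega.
integral_(partial R) omega = -1/2

Stokes: integral_partial_R omega = integral_R d omega with d omega = (∂Q/∂x - ∂P/∂y) dx ∧ dy.
  ∂Q/∂x = 0
  ∂P/∂y = 3*x
  integrand = ∂Q/∂x - ∂P/∂y = -3*x.
Integrating over R: integral_0^1 integral_0^{1-x} (-3*x) dy dx = -1/2.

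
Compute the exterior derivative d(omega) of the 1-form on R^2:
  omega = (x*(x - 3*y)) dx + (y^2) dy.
d(omega) = (3*x) dx ∧ dy

For a 1-form omega = sum_i f_i dx_i, the exterior derivative is
  d(omega) = sum_{i < j} (∂f_j/∂x_i - ∂f_i/∂x_j) dx_i ∧ dx_j.
  coefficient of dx ∧ dy: ∂f_2/∂x - ∂f_1/∂y = ∂(y^2)/∂x - ∂(x*(x - 3*y))/∂y = 3*x
Assembling: d(omega) = (3*x) dx ∧ dy.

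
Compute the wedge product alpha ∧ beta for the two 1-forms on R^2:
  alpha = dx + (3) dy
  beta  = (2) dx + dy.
alpha ∧ beta = (-5) dx ∧ dy

Distribute the wedge, using dx_i ∧ dx_j = -dx_j ∧ dx_i and dx_i ∧ dx_i = 0. For each pair (i, j) with i < j, the coefficient of dx_i ∧ dx_j in alpha ∧ beta is (alpha_i * beta_j - alpha_j * beta_i). Collecting: alpha ∧ beta = (-5) dx ∧ dy.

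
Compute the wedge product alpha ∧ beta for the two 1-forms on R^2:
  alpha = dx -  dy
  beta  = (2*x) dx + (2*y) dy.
alpha ∧ beta = (2*x + 2*y) dx ∧ dy

Distribute the wedge, using dx_i ∧ dx_j = -dx_j ∧ dx_i and dx_i ∧ dx_i = 0. For each pair (i, j) with i < j, the coefficient of dx_i ∧ dx_j in alpha ∧ beta is (alpha_i * beta_j - alpha_j * beta_i). Collecting: alpha ∧ beta = (2*x + 2*y) dx ∧ dy.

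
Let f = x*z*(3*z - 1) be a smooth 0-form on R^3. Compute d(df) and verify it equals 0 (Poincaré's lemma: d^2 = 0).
d(df) = 0

Step 1: df = sum_i (∂f/∂x_i) dx_i = (z*(3*z - 1)) dx + (0) dy + (x*(6*z - 1)) dz.
Step 2: Apply d again. Using the 1-form formula, the coefficient of dx ∧ dy in d(df) is ∂^2 f/∂x ∂y - ∂^2 f/∂y ∂x = (0) - (0) = 0 (equality of mixed partials for smooth f).
Similarly for dx ∧ dz and dy ∧ dz — all coefficients vanish. So d(df) = 0.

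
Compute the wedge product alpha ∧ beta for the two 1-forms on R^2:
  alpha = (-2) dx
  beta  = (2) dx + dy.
alpha ∧ beta = (-2) dx ∧ dy

Distribute the wedge, using dx_i ∧ dx_j = -dx_j ∧ dx_i and dx_i ∧ dx_i = 0. For each pair (i, j) with i < j, the coefficient of dx_i ∧ dx_j in alpha ∧ beta is (alpha_i * beta_j - alpha_j * beta_i). Collecting: alpha ∧ beta = (-2) dx ∧ dy.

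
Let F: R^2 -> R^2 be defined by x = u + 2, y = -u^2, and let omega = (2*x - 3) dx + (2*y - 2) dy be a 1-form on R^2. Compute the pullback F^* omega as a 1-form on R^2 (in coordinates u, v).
F^* omega = (4*u^3 + 6*u + 1) du

Using F^*(f dg) = (f ∘ F) d(g ∘ F), substitute each coordinate x_i by F_i(u, v) in f_i, and replace dx_i by d F_i = (∂F_i/∂u) du + (∂F_i/∂v) dv.
  For the x component: f_1(F) = 2*u + 1; d F_1 = (1) du + (0) dv
  For the y component: f_2(F) = -2*u^2 - 2; d F_2 = (-2*u) du + (0) dv
Combining and collecting du, dv coefficients:
  coeff of du: 4*u^3 + 6*u + 1
  coeff of dv: 0
F^* omega = (4*u^3 + 6*u + 1) du.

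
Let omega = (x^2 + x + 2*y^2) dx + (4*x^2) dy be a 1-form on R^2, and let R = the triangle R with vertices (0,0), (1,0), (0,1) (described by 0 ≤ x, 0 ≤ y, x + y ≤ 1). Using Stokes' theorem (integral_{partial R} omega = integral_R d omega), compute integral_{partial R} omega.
integral_(partial R) omega = 2/3

Stokes: integral_partial_R omega = integral_R d omega with d omega = (∂Q/∂x - ∂P/∂y) dx ∧ dy.
  ∂Q/∂x = 8*x
  ∂P/∂y = 4*y
  integrand = ∂Q/∂x - ∂P/∂y = 8*x - 4*y.
Integrating over R: integral_0^1 integral_0^{1-x} (8*x - 4*y) dy dx = 2/3.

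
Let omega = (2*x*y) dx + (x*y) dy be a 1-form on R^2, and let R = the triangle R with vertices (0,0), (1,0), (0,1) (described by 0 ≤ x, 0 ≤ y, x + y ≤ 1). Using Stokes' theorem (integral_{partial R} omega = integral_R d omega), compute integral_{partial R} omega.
integral_(partial R) omega = -1/6

Stokes: integral_partial_R omega = integral_R d omega with d omega = (∂Q/∂x - ∂P/∂y) dx ∧ dy.
  ∂Q/∂x = y
  ∂P/∂y = 2*x
  integrand = ∂Q/∂x - ∂P/∂y = -2*x + y.
Integrating over R: integral_0^1 integral_0^{1-x} (-2*x + y) dy dx = -1/6.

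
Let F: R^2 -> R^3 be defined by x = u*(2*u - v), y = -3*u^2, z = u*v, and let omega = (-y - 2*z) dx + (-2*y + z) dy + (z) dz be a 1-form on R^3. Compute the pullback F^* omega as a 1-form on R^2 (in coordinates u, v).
F^* omega = (u*(-24*u^2 - 17*u*v + 3*v^2)) du + (3*u^2*(-u + v)) dv

Using F^*(f dg) = (f ∘ F) d(g ∘ F), substitute each coordinate x_i by F_i(u, v) in f_i, and replace dx_i by d F_i = (∂F_i/∂u) du + (∂F_i/∂v) dv.
  For the x component: f_1(F) = u*(3*u - 2*v); d F_1 = (4*u - v) du + (-u) dv
  For the y component: f_2(F) = u*(6*u + v); d F_2 = (-6*u) du + (0) dv
  For the z component: f_3(F) = u*v; d F_3 = (v) du + (u) dv
Combining and collecting du, dv coefficients:
  coeff of du: u*(-24*u^2 - 17*u*v + 3*v^2)
  coeff of dv: 3*u^2*(-u + v)
F^* omega = (u*(-24*u^2 - 17*u*v + 3*v^2)) du + (3*u^2*(-u + v)) dv.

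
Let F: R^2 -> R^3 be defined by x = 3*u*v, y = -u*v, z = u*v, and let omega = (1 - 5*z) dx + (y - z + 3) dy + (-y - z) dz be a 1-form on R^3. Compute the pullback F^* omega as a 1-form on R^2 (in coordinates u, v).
F^* omega = (-13*u*v^2) du + (-13*u^2*v) dv

Using F^*(f dg) = (f ∘ F) d(g ∘ F), substitute each coordinate x_i by F_i(u, v) in f_i, and replace dx_i by d F_i = (∂F_i/∂u) du + (∂F_i/∂v) dv.
  For the x component: f_1(F) = -5*u*v + 1; d F_1 = (3*v) du + (3*u) dv
  For the y component: f_2(F) = -2*u*v + 3; d F_2 = (-v) du + (-u) dv
  For the z component: f_3(F) = 0; d F_3 = (v) du + (u) dv
Combining and collecting du, dv coefficients:
  coeff of du: -13*u*v^2
  coeff of dv: -13*u^2*v
F^* omega = (-13*u*v^2) du + (-13*u^2*v) dv.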